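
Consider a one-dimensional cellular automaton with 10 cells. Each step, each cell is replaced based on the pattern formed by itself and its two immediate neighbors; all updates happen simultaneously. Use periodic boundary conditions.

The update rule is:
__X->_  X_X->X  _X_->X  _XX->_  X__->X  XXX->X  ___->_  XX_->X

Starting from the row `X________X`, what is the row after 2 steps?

XX________
_XX_______

_XX_______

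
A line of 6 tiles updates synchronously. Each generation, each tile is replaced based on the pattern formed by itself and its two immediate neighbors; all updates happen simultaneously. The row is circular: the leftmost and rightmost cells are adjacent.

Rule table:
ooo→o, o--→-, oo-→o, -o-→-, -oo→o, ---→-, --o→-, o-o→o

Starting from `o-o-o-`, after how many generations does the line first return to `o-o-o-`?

2

generation 1: -o-o-o
generation 2: o-o-o-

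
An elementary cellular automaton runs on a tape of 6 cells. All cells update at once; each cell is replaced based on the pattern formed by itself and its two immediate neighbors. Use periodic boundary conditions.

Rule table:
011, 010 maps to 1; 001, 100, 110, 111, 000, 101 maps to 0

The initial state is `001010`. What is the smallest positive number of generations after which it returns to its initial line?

1

001010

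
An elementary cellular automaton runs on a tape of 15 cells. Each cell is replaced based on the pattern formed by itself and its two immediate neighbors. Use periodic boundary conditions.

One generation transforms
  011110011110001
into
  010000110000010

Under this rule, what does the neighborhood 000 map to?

At position 12 the neighborhood is 000; the next row has 0 there.

0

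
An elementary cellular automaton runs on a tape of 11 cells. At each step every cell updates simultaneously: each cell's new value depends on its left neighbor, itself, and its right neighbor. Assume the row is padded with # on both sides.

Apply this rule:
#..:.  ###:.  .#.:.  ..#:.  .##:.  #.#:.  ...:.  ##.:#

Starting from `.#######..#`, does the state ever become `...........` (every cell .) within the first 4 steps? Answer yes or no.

step 1: .......#...
step 2: ...........
all cells are . at step 2

yes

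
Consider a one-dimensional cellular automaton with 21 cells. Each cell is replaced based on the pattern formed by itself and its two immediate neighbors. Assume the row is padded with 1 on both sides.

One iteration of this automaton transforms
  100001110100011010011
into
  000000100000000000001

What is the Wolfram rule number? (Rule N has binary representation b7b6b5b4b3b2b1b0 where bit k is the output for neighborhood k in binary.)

position 6: 111 → 1  (bit 7 = 1)
position 0: 110 → 0  (bit 6 = 0)
position 8: 101 → 0  (bit 5 = 0)
position 1: 100 → 0  (bit 4 = 0)
position 5: 011 → 0  (bit 3 = 0)
position 9: 010 → 0  (bit 2 = 0)
position 4: 001 → 0  (bit 1 = 0)
position 2: 000 → 0  (bit 0 = 0)
bits b7..b0 = 10000000 = 128

128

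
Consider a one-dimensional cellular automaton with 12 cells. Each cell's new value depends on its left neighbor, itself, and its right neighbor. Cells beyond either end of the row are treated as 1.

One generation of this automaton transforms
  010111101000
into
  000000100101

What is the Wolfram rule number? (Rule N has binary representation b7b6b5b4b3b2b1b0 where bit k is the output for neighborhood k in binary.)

82

position 4: 111 → 0  (bit 7 = 0)
position 6: 110 → 1  (bit 6 = 1)
position 0: 101 → 0  (bit 5 = 0)
position 9: 100 → 1  (bit 4 = 1)
position 3: 011 → 0  (bit 3 = 0)
position 1: 010 → 0  (bit 2 = 0)
position 11: 001 → 1  (bit 1 = 1)
position 10: 000 → 0  (bit 0 = 0)
bits b7..b0 = 01010010 = 82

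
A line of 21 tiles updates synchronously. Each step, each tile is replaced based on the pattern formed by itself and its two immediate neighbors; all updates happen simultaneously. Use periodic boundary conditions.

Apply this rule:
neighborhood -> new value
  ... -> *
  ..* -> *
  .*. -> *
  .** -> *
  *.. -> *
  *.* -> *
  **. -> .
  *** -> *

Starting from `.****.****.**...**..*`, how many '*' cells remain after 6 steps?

17

****.****.**.****.***
***.****.**.****.****
**.****.**.****.*****
*.****.**.****.******
.****.**.****.*******
****.**.****.*******.
count of *: 17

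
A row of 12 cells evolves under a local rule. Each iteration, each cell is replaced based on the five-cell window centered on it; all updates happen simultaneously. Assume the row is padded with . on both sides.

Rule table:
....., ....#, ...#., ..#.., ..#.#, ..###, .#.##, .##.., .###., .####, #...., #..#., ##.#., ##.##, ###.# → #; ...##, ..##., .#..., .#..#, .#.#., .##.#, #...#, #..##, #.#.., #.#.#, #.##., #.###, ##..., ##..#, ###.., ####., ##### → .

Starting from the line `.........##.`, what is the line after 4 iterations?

###.#....##.

########..#.
##.......##.
.#.#####..#.
###.#....##.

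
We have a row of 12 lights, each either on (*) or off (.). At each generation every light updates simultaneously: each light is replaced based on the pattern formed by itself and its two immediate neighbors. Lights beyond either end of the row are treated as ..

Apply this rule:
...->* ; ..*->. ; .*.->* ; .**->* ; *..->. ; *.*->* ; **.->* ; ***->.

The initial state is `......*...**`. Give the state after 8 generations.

*****.*.*.**
*...********
*.*.*......*
*****.****.*
*...***..***
*.*.*.*..*.*
*******..***
*.....*..*.*

*.....*..*.*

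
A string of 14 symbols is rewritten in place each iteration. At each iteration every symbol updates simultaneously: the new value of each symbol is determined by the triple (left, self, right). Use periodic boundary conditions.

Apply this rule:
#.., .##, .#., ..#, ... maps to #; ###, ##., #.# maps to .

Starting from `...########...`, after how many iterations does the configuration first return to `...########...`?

28

iteration 1: ####.......###
iteration 2: ....########..
iteration 3: #####.......##
iteration 4: .....########.
iteration 5: ######.......#
iteration 6: ......########
iteration 7: #######.......
iteration 8: #......#######
iteration 9: .#######......
iteration 10: ##......######
iteration 11: ..#######.....
iteration 12: ###......#####
iteration 13: ...#######....
iteration 14: ####......####
iteration 15: ....#######...
iteration 16: #####......###
iteration 17: .....#######..
iteration 18: ######......##
iteration 19: ......#######.
iteration 20: #######......#
iteration 21: .......#######
iteration 22: ########......
iteration 23: #.......######
iteration 24: .########.....
iteration 25: ##.......#####
iteration 26: ..########....
iteration 27: ###.......####
iteration 28: ...########...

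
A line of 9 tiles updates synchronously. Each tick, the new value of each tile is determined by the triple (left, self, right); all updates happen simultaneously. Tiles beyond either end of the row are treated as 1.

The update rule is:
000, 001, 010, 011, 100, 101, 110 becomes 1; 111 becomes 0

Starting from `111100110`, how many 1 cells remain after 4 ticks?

4

000111111
111100000
000111111  (repeats tick 1; period 2)
tick 4: 111100000
count of 1: 4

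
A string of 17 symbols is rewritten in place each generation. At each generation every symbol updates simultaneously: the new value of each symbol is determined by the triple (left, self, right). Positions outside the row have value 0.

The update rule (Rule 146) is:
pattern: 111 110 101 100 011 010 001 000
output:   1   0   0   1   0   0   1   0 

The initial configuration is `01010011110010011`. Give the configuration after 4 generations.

01010100000001000

10001101101101100
01010000000000010
10001000000000101
01010100000001000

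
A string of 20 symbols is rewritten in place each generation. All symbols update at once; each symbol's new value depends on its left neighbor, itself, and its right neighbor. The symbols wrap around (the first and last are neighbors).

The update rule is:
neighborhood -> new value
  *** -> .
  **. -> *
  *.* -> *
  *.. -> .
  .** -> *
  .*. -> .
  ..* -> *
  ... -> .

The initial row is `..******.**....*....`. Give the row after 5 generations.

generation 1: .**....****...*.....
generation 2: ***...**..*..*......
generation 3: *.*..***.*..*......*
generation 4: **..**.**..*......**
generation 5: .*.******.*......**.

.*.******.*......**.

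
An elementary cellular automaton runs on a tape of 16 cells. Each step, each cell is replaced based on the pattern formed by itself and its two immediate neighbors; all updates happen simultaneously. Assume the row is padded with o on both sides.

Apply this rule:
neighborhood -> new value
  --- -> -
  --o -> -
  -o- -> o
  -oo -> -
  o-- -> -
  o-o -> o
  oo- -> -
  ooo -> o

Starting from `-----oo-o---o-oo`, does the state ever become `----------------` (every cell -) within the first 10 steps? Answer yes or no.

-------oo---oo-o
--------------o-
--------------oo
---------------o
----------------
all cells are - at step 5

yes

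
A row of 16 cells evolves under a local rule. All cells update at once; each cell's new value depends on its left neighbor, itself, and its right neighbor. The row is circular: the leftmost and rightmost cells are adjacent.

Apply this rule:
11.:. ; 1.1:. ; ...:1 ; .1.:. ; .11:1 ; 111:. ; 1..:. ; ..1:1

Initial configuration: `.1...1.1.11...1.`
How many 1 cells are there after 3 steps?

7

1..11....1..11..
..11..111..11..1
.11..11...11..1.
count of 1: 7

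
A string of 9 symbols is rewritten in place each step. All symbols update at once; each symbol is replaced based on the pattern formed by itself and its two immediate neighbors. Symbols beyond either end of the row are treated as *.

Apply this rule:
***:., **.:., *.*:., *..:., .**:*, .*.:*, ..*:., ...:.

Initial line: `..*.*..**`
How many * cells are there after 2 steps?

..*.*..*.
..*.*..*.
count of *: 3

3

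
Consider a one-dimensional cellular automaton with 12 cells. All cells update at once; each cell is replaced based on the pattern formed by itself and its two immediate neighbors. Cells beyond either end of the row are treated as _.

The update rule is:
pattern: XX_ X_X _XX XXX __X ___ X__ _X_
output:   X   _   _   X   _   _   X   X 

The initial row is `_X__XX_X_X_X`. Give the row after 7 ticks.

___X_X_X_X_X

_XX__X_X_X_X
__XX_X_X_X_X
___X_X_X_X_X
___X_X_X_X_X  (fixed point — unchanged through tick 7)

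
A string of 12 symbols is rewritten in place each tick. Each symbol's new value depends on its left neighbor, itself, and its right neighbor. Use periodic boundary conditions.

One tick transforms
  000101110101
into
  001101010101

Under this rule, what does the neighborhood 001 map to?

1

At position 2 the neighborhood is 001; the next row has 1 there.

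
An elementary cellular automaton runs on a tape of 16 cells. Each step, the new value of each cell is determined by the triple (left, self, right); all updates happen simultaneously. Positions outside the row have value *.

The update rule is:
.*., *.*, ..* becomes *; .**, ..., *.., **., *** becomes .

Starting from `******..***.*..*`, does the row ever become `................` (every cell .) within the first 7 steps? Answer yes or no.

.......*...**.*.
......**..*..***
.....*...**.*...
....**..*..**..*
...*...**.*...*.
..**..*..**..***
.*...**.*...*...
step 7 is .*...**.*...*..., still not uniform .

no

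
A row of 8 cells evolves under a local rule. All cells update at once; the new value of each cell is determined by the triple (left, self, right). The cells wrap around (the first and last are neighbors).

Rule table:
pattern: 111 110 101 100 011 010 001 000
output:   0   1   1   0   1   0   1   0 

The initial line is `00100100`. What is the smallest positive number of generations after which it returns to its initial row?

01001000
10010000
00100001
01000010
10000100
00001001
00010010
00100100

8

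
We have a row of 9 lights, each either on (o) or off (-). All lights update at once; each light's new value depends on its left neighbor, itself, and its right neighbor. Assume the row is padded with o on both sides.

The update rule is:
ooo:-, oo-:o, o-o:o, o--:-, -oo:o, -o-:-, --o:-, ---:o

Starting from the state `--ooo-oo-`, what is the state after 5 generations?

generation 1: --o-ooooo
generation 2: ---oo----
generation 3: -o-oo-oo-
generation 4: o-ooooooo
generation 5: ooo------

ooo------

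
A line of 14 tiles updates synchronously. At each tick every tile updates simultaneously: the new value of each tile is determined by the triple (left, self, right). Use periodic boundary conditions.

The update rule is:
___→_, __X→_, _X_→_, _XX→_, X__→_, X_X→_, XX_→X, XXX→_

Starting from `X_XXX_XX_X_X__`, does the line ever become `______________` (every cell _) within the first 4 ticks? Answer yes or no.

yes

____X__X______
______________
all cells are _ at tick 2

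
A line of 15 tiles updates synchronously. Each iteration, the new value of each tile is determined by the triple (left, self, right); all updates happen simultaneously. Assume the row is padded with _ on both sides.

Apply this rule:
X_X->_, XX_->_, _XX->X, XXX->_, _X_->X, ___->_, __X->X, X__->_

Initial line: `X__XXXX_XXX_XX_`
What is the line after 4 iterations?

X_X__XX__XX____

X_XX____X___X__
X_X____XX__XX__
X_X___XX__XX___
X_X__XX__XX____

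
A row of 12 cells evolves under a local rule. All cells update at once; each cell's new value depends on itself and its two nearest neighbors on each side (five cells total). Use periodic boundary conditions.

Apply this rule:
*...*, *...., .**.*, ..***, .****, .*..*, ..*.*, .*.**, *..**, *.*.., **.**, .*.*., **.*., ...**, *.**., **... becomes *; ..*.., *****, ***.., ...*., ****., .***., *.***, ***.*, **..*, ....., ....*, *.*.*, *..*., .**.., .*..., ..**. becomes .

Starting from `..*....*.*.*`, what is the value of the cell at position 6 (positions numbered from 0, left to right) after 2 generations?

*...*..**.**
.**..**.**..
position 6 holds *

*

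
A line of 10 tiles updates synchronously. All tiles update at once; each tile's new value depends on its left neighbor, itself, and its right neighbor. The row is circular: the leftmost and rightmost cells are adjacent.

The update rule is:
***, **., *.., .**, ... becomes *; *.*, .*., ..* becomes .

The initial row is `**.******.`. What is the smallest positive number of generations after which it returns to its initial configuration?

generation 1: **.******.

1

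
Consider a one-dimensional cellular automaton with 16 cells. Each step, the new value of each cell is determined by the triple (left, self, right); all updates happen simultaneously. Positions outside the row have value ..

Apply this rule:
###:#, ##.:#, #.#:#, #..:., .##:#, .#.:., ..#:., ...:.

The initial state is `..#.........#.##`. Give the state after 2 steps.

.............###

step 1: .............###
step 2: .............###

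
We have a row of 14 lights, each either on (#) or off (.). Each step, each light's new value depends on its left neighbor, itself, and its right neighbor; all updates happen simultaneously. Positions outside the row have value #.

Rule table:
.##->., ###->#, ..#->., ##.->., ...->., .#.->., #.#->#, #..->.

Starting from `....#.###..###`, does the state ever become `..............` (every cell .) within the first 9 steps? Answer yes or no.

.....#.#....##
......#......#
..............
all cells are . at step 3

yes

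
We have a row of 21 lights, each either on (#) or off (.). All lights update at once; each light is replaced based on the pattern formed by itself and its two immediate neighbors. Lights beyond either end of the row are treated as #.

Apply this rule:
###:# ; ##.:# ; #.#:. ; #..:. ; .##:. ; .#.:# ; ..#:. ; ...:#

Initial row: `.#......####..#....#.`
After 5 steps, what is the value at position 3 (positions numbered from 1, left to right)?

.

.#.####..###..#.##.#.
.#..###...##..#..#.#.
.#...##.#..#..#..#.#.
.#.#..#.#..#..#..#.#.
.#.#..#.#..#..#..#.#.
position 3 holds .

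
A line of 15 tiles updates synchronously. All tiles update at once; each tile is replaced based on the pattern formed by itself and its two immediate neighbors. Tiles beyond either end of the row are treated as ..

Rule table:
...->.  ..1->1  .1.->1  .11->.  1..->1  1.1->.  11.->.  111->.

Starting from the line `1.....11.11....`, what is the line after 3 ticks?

11...1.....1...
..1.111...111..
.11....1.1...1.

.11....1.1...1.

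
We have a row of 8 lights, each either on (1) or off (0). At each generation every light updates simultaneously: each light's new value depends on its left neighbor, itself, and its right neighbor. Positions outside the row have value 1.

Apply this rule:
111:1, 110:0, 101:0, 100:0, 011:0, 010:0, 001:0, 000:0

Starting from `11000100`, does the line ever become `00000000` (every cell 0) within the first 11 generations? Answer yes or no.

10000000
00000000
all cells are 0 at generation 2

yes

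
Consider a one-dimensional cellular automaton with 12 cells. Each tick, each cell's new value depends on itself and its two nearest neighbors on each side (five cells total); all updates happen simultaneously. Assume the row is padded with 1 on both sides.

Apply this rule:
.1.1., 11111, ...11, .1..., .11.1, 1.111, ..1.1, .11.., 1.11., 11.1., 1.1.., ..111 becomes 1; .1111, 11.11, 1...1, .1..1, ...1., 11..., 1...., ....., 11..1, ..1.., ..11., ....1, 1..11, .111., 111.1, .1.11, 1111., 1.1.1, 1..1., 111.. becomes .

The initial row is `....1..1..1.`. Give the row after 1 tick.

..........1.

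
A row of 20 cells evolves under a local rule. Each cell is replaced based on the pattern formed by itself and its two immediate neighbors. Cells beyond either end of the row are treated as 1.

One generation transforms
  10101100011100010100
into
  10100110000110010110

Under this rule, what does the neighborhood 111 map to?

At position 10 the neighborhood is 111; the next row has 0 there.

0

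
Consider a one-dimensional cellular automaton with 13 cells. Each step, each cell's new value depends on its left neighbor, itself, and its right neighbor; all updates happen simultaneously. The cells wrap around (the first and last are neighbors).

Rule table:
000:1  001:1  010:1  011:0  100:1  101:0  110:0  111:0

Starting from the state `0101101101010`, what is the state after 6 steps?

0011111111000

step 1: 1100000001011
step 2: 0011111111000
step 3: 1100000000111
step 4: 0011111111000  (repeats step 2; period 2)
step 6: 0011111111000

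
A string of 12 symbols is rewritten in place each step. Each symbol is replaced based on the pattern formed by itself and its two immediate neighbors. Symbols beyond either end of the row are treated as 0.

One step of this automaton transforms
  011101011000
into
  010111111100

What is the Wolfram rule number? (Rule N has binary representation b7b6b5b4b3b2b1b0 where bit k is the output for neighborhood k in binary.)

124

position 2: 111 → 0  (bit 7 = 0)
position 3: 110 → 1  (bit 6 = 1)
position 4: 101 → 1  (bit 5 = 1)
position 9: 100 → 1  (bit 4 = 1)
position 1: 011 → 1  (bit 3 = 1)
position 5: 010 → 1  (bit 2 = 1)
position 0: 001 → 0  (bit 1 = 0)
position 10: 000 → 0  (bit 0 = 0)
bits b7..b0 = 01111100 = 124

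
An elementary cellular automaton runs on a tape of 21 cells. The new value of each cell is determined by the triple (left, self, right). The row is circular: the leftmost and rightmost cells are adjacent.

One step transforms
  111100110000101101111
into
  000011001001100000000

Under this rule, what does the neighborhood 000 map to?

At position 9 the neighborhood is 000; the next row has 0 there.

0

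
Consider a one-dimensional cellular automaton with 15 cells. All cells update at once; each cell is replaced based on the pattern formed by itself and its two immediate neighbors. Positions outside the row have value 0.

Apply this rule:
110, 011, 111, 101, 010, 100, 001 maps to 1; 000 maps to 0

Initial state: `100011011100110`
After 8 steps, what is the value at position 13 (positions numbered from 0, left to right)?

1

110111111111111
111111111111111
111111111111111  (fixed point — unchanged through step 8)
position 13 holds 1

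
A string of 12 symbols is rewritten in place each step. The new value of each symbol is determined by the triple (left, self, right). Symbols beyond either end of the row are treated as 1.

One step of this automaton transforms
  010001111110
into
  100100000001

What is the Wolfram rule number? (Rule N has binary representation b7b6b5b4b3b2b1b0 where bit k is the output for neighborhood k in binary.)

33

position 6: 111 → 0  (bit 7 = 0)
position 10: 110 → 0  (bit 6 = 0)
position 0: 101 → 1  (bit 5 = 1)
position 2: 100 → 0  (bit 4 = 0)
position 5: 011 → 0  (bit 3 = 0)
position 1: 010 → 0  (bit 2 = 0)
position 4: 001 → 0  (bit 1 = 0)
position 3: 000 → 1  (bit 0 = 1)
bits b7..b0 = 00100001 = 33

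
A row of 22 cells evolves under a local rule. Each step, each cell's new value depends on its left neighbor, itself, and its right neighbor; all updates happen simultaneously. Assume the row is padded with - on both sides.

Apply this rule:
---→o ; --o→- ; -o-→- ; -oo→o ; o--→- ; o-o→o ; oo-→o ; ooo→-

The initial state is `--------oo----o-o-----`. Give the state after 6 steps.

ooooooo-oo-oo--o--oooo
o-----ooooooo-----o--o
--ooo-o-----o-ooo-----
o-o-oo--ooo--oo-o-oooo
-o-ooo--o-o--ooo-oo--o
--oo-o---o---o-oooo---

--oo-o---o---o-oooo---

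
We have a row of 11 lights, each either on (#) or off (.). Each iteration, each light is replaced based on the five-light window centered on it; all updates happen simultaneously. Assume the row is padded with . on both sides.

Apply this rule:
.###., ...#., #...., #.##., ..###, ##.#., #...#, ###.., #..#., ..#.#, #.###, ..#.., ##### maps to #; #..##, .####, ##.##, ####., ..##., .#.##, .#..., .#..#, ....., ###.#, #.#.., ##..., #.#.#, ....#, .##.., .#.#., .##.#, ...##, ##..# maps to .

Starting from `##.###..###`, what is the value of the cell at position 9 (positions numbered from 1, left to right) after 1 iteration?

...###..###
position 9 holds #

#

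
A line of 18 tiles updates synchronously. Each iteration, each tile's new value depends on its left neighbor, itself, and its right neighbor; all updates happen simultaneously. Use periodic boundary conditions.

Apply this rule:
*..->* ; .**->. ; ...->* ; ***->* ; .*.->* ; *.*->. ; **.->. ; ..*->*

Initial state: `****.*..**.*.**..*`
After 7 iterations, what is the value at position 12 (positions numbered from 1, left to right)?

***..***...*...**.
.*.**.*.*******...
**....*..*****.***
*.*******.***...**
...*****...*.***.*
***.***.****..*..*
**...*...**.*****.
position 12 holds .

.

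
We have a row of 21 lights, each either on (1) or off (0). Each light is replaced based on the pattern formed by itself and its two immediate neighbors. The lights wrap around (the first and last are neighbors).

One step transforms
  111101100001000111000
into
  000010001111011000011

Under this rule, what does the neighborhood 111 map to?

At position 1 the neighborhood is 111; the next row has 0 there.

0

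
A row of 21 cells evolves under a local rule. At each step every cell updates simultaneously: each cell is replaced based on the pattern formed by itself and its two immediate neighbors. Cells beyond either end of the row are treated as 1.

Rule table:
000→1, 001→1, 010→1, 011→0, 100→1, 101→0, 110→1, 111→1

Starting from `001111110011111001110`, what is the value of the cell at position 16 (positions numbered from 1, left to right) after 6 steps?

0

step 1: 110111111101111110110
step 2: 110011111100111110010
step 3: 111101111111011111110
step 4: 111100111111001111110
step 5: 111111011111110111110
step 6: 111111001111110011110
position 16 holds 0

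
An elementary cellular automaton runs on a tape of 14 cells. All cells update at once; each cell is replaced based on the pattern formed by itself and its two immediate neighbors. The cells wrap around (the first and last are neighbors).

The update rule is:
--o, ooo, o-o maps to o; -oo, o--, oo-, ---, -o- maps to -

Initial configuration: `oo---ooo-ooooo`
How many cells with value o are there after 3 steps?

o---o-o-o-oooo
---o-o-o-o-ooo
--o-o-o-o-o-o-
count of o: 6

6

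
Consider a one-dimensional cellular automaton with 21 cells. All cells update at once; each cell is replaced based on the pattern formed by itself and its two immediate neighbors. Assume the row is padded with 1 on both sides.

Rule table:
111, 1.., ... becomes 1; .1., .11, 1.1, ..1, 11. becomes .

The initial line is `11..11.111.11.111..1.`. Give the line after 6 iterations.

11..11.1..1...111..1.

1.1.....1......1.1...
...1111..11111....11.
11..11.1..111.111....
1.1.....1..1...1.111.
...1111..1..11....1..
11..11.1..1...111..1.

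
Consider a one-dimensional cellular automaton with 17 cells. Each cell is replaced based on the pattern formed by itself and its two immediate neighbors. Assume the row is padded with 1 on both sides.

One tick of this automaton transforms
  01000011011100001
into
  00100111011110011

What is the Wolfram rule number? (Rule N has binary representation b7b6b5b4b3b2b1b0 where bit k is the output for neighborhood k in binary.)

218

position 10: 111 → 1  (bit 7 = 1)
position 7: 110 → 1  (bit 6 = 1)
position 0: 101 → 0  (bit 5 = 0)
position 2: 100 → 1  (bit 4 = 1)
position 6: 011 → 1  (bit 3 = 1)
position 1: 010 → 0  (bit 2 = 0)
position 5: 001 → 1  (bit 1 = 1)
position 3: 000 → 0  (bit 0 = 0)
bits b7..b0 = 11011010 = 218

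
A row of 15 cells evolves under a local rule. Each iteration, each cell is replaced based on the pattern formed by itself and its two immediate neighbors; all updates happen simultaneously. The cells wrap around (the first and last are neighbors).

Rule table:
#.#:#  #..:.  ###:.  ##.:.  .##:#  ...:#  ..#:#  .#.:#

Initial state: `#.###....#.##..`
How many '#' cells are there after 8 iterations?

iteration 1: ###...######..#
iteration 2: ....###......##
iteration 3: .####...######.
iteration 4: ##....###......
iteration 5: #..####...#####
iteration 6: ..##....###....
iteration 7: ###..####...###
iteration 8: ....##....###..
count of #: 5

5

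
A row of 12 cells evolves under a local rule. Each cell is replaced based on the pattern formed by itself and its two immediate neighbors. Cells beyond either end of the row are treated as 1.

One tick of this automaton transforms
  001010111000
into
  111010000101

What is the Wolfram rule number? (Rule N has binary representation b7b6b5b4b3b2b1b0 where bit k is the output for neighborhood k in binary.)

22

position 7: 111 → 0  (bit 7 = 0)
position 8: 110 → 0  (bit 6 = 0)
position 3: 101 → 0  (bit 5 = 0)
position 0: 100 → 1  (bit 4 = 1)
position 6: 011 → 0  (bit 3 = 0)
position 2: 010 → 1  (bit 2 = 1)
position 1: 001 → 1  (bit 1 = 1)
position 10: 000 → 0  (bit 0 = 0)
bits b7..b0 = 00010110 = 22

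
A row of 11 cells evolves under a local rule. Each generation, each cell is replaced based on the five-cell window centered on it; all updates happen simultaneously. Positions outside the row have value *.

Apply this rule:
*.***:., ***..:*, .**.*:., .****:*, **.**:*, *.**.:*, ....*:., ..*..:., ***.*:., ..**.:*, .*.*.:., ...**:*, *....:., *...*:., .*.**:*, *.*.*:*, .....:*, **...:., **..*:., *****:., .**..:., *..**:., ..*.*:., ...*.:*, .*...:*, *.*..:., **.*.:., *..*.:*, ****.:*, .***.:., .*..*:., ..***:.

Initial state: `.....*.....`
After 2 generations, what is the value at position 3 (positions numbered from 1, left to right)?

..*.*.*.*.*
.*..*.*.**.
position 3 holds .

.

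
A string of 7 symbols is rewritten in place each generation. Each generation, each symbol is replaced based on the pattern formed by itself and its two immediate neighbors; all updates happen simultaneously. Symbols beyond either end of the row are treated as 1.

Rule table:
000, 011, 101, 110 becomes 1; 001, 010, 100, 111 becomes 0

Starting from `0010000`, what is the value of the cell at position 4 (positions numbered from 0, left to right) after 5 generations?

0

0000110
0110111
1111100
0000100
0110000
position 4 holds 0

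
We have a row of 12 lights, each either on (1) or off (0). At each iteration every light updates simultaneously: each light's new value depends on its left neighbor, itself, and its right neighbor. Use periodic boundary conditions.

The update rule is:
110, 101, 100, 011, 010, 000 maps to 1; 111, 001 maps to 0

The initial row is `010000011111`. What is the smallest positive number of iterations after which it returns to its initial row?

111111010001
000001111101
111101000111
000111110100
110100011111
011111010000
010001111111
111101000001
000111111101
110100000111
011111110100
010000011111

12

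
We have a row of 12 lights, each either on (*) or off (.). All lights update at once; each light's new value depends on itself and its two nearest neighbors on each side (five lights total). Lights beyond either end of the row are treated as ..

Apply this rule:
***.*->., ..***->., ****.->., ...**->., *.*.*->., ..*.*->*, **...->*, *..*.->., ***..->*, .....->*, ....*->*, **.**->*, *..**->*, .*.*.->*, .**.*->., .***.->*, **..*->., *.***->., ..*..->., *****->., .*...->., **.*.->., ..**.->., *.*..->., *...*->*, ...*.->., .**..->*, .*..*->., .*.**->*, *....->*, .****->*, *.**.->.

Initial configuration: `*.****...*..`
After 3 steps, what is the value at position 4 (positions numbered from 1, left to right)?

.

**.*.***...*
....*.****..
***.**.*.***
position 4 holds .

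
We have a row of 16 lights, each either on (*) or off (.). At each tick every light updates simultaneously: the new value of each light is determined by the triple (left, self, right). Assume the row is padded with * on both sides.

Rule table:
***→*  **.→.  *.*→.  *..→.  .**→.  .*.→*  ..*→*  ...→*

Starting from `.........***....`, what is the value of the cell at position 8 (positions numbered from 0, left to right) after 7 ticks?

tick 1: .********.*..***
tick 2: ..******..*.*.**
tick 3: .*.****..**.*..*
tick 4: .*..**..*...*.*.
tick 5: .*.*...**.***.*.
tick 6: .*.*.**....*..*.
tick 7: .*.*....****.**.
position 8 holds *

*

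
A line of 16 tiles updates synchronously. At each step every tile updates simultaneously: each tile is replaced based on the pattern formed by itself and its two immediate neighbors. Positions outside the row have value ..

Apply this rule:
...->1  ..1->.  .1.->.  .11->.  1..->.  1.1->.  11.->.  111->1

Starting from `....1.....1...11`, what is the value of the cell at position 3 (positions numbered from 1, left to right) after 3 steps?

.

step 1: 111...111...1...
step 2: .1..1..1..1...11
step 3: ............1...
position 3 holds .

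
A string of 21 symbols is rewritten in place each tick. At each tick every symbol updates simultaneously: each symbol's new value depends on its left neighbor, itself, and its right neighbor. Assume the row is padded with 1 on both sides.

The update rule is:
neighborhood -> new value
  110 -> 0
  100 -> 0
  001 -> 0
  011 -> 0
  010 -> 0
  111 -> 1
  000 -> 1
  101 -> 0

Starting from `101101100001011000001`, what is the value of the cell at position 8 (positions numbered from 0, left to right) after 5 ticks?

tick 1: 000000001100000011100
tick 2: 011111100001111001000
tick 3: 001111001100110000010
tick 4: 000110000000000111000
tick 5: 010000111111110010010
position 8 holds 1

1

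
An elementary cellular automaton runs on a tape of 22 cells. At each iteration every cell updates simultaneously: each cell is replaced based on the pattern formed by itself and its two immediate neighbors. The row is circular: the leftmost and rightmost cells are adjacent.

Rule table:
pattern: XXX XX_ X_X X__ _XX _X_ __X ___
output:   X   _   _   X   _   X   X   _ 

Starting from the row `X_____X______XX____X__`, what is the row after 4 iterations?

XXX_X_X__X___XXX_X_X__

iteration 1: XX___XXX____X__X__XXXX
iteration 2: X_X_X_X_X__XXXXXXX_XXX
iteration 3: __X_X_X_XXX_XXXXX___XX
iteration 4: XXX_X_X__X___XXX_X_X__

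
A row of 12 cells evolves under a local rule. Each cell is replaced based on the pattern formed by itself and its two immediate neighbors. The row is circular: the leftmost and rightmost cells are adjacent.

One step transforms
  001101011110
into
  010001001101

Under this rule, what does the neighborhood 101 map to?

0

At position 4 the neighborhood is 101; the next row has 0 there.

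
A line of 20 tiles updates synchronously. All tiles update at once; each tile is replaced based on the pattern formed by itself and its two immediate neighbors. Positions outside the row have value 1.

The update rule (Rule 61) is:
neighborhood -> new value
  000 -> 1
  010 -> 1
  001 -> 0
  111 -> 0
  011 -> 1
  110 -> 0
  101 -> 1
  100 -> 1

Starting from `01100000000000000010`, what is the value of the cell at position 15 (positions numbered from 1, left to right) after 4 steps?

11011111111111111011
00110000000000000110
10101111111111110101
01111000000000001111
position 15 holds 0

0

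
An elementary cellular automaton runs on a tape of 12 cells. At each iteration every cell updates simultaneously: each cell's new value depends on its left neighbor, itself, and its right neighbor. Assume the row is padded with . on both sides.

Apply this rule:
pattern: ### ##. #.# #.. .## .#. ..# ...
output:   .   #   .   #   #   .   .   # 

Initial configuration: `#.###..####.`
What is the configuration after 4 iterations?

.##.#.###.##

iteration 1: ..#.##.#..##
iteration 2: #...##..#.##
iteration 3: .##.###...##
iteration 4: .##.#.###.##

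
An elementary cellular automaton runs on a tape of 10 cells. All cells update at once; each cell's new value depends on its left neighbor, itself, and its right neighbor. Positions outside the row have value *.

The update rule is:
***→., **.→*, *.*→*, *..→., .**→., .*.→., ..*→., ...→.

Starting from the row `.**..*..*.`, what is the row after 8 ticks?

*.*......*
**........
.*........
*.........
*.........  (fixed point — unchanged through tick 8)

*.........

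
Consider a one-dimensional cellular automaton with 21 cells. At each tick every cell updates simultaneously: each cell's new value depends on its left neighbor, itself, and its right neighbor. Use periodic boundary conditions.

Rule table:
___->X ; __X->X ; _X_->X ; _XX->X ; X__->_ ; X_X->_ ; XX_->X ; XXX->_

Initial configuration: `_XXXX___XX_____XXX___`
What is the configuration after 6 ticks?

tick 1: XX__X_XXXX_XXXXX_X_XX
tick 2: _X_XX_X__X_X___X_X_X_
tick 3: XX_XX_X_XX_X_XXX_X_X_
tick 4: XX_XX_X_XX_X_X_X_X_X_
tick 5: XX_XX_X_XX_X_X_X_X_X_  (fixed point — unchanged through tick 6)

XX_XX_X_XX_X_X_X_X_X_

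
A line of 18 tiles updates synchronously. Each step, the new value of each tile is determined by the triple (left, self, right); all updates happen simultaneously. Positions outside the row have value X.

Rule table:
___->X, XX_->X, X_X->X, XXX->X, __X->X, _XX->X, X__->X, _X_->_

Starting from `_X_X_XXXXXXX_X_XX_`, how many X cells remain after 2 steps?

17

step 1: X_X_XXXXXXXXX_XXXX
step 2: XX_XXXXXXXXXXXXXXX
count of X: 17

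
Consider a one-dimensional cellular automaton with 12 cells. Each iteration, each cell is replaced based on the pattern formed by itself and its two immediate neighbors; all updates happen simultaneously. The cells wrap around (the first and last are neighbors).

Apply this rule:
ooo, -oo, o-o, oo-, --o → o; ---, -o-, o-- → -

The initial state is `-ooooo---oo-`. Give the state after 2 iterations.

oooooo--ooo-
oooooo-ooooo

oooooo-ooooo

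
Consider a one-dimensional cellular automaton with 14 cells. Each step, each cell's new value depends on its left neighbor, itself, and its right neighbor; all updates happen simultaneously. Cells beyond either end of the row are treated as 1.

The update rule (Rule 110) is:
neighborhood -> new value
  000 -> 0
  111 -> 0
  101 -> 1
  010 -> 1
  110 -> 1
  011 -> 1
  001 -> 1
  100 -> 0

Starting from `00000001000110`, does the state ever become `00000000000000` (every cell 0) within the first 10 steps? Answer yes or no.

no

step 1: 00000011001111
step 2: 00000111011000
step 3: 00001101111001
step 4: 00011111001011
step 5: 00110001011110
step 6: 01110011110011
step 7: 11010110010110
step 8: 01111110111111
step 9: 11000011100000
step 10: 01000110100001
step 10 is 01000110100001, still not uniform 0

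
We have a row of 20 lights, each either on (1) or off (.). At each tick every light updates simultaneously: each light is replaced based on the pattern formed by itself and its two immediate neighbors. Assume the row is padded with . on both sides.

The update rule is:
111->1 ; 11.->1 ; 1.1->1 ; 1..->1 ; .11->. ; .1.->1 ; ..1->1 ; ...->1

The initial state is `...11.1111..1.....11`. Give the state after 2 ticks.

tick 1: 111.11.11111111111.1
tick 2: .111.11.111111111111

.111.11.111111111111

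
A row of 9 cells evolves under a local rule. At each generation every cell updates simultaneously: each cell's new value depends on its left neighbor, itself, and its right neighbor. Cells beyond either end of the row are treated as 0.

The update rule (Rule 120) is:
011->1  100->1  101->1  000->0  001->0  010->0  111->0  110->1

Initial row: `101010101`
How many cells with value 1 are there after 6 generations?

generation 1: 010101010
generation 2: 001010101
generation 3: 000101010
generation 4: 000010101
generation 5: 000001010
generation 6: 000000101
count of 1: 2

2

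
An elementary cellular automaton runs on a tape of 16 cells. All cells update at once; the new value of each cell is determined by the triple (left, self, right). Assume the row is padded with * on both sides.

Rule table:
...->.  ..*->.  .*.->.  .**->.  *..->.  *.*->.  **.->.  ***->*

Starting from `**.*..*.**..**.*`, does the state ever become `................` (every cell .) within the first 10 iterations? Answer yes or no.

yes

iteration 1: *...............
iteration 2: ................
all cells are . at iteration 2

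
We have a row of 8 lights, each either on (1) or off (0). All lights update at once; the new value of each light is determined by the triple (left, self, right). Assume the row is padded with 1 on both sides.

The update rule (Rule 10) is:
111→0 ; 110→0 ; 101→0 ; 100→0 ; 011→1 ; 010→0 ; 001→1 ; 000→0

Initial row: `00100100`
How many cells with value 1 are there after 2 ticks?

01001001
00010011
count of 1: 3

3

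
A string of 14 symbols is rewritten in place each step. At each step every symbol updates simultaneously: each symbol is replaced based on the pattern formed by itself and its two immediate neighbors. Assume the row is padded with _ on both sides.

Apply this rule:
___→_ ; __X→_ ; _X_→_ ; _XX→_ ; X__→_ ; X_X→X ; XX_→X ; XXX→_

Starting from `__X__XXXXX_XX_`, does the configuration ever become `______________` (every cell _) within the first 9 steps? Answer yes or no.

yes

step 1: _________XX_X_
step 2: __________XX__
step 3: ___________X__
step 4: ______________
all cells are _ at step 4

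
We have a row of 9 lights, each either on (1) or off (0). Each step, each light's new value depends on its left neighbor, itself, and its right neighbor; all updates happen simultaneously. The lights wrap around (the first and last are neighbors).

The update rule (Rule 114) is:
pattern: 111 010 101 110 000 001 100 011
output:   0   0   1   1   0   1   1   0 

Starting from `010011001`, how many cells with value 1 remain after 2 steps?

101101110
010110011
count of 1: 5

5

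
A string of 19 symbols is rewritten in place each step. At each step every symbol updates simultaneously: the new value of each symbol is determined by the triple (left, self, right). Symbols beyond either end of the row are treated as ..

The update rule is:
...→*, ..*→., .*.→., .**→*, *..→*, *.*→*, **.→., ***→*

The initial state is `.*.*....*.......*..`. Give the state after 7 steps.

..*.*****.*.*.*.*.*

step 1: ..*.***..******..**
step 2: *..***.*.*****.*.*.
step 3: .*.**.*.*****.*.*.*
step 4: ..**.*.*****.*.*.*.
step 5: *.*.*.*****.*.*.*.*
step 6: .*.*.*****.*.*.*.*.
step 7: ..*.*****.*.*.*.*.*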